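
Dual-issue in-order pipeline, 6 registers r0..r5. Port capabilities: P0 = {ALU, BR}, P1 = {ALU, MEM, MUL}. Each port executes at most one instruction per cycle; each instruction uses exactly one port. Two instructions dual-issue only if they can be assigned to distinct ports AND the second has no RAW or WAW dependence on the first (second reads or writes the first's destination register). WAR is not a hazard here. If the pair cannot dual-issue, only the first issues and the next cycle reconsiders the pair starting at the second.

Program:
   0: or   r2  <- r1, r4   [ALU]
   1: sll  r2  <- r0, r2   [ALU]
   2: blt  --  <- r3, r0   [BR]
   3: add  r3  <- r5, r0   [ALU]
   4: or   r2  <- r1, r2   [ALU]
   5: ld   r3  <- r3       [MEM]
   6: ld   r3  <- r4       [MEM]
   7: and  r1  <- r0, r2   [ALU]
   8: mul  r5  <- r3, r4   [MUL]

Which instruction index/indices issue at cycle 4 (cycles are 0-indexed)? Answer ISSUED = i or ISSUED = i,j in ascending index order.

[0] i0  or  -- RAW+WAW r2
[1] i1&i2  sll;blt  -- dual
[2] i3&i4  add;or  -- dual
[3] i5  ld  -- no-port MEM/MEM
[4] i6&i7  ld;and  -- dual
[5] i8  mul  -- tail

ISSUED = 6,7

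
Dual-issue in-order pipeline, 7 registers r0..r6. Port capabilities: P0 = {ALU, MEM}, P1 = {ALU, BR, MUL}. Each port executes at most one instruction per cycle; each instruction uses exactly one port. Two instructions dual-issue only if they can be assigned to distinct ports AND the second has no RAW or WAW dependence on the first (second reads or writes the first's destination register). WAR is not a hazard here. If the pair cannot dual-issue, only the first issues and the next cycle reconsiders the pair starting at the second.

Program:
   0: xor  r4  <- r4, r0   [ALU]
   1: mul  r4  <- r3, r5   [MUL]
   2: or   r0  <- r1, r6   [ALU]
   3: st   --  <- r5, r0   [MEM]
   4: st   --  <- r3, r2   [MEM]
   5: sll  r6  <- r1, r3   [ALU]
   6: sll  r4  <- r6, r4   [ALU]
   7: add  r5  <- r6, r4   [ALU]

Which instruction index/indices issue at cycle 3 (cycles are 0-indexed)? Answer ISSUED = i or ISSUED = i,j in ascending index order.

ISSUED = 4,5

[0] i0  xor.ALU  -- WAW r4
[1] i1&i2  mul.MUL or.ALU  -- 2-wide
[2] i3  st.MEM  -- no-port MEM/MEM
[3] i4&i5  st.MEM sll.ALU  -- 2-wide
[4] i6  sll.ALU  -- RAW r4
[5] i7  add.ALU  -- tail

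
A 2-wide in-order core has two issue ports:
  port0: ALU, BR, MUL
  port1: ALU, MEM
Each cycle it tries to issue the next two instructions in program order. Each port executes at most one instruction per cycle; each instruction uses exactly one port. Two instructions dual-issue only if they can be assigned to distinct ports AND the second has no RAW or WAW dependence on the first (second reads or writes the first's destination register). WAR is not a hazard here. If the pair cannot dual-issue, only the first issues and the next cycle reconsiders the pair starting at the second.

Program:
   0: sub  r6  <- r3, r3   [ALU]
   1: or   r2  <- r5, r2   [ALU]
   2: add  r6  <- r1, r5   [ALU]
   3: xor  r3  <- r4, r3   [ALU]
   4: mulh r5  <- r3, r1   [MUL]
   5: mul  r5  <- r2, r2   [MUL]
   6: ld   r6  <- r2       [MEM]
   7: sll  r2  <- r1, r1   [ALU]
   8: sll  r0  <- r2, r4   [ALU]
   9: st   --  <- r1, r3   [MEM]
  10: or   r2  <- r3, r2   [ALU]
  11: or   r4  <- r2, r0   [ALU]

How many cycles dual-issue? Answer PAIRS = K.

PAIRS = 4

t=0 i0,i1:sub;or ; dual
t=1 i2,i3:add;xor ; dual
t=2 i4:mulh ; no-port MUL/MUL
t=3 i5,i6:mul;ld ; dual
t=4 i7:sll ; RAW r2
t=5 i8,i9:sll;st ; dual
t=6 i10:or ; RAW r2
t=7 i11:or ; tail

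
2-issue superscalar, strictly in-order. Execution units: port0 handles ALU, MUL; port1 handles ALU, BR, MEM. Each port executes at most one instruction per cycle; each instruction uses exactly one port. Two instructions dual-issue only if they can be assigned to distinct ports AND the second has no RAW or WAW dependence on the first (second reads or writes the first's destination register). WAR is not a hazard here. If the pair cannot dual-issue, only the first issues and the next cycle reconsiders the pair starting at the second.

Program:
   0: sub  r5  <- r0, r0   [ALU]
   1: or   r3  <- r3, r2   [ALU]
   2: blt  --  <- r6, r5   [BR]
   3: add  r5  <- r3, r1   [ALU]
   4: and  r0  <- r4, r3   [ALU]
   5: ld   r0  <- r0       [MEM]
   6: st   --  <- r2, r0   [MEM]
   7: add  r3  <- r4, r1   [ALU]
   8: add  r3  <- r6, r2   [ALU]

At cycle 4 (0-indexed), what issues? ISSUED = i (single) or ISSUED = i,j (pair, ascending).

ISSUED = 6,7

#0 head=0: sub.ALU or.ALU i0/i1 pair
#1 head=2: blt.BR add.ALU i2/i3 pair
#2 head=4: and.ALU i4 RAW+WAW r0
#3 head=5: ld.MEM i5 no-port MEM/MEM
#4 head=6: st.MEM add.ALU i6/i7 pair
#5 head=8: add.ALU i8 tail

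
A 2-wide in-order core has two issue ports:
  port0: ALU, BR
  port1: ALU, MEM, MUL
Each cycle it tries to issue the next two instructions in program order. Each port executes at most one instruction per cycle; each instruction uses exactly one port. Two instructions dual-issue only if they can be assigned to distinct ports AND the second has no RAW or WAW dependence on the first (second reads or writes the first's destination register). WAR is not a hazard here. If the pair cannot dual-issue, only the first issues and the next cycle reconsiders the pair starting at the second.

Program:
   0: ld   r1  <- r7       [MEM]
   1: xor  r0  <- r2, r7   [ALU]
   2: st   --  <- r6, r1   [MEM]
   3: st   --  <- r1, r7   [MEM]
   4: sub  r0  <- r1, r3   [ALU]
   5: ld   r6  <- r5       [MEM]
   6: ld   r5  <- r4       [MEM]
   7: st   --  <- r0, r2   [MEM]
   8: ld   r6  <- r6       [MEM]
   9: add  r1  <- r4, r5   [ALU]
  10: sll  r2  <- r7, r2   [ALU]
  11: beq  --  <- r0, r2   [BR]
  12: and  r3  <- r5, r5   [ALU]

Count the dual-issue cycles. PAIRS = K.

PAIRS = 4

  cy0 -> i0&i1 (ld.MEM+xor.ALU) pair
  cy1 -> i2 (st.MEM) no-port MEM/MEM
  cy2 -> i3&i4 (st.MEM+sub.ALU) pair
  cy3 -> i5 (ld.MEM) no-port MEM/MEM
  cy4 -> i6 (ld.MEM) no-port MEM/MEM
  cy5 -> i7 (st.MEM) no-port MEM/MEM
  cy6 -> i8&i9 (ld.MEM+add.ALU) pair
  cy7 -> i10 (sll.ALU) RAW r2
  cy8 -> i11&i12 (beq.BR+and.ALU) pair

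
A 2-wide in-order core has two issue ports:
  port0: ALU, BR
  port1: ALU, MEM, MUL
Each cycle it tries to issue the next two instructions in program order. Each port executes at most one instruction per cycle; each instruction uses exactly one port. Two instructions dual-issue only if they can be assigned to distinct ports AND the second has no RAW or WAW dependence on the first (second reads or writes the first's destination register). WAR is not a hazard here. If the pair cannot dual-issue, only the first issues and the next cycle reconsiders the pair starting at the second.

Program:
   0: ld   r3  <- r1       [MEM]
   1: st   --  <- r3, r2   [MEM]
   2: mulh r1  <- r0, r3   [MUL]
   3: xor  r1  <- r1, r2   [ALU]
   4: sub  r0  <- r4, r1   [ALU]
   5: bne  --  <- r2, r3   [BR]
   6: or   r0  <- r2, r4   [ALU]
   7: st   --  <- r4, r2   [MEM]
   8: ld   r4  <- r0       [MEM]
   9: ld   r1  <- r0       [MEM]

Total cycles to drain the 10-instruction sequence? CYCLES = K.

t=0 i0:ld.MEM ; no-port MEM/MEM
t=1 i1:st.MEM ; no-port MEM/MUL
t=2 i2:mulh.MUL ; RAW+WAW r1
t=3 i3:xor.ALU ; RAW r1
t=4 i4+i5:sub.ALU+bne.BR ; pair
t=5 i6+i7:or.ALU+st.MEM ; pair
t=6 i8:ld.MEM ; no-port MEM/MEM
t=7 i9:ld.MEM ; tail

CYCLES = 8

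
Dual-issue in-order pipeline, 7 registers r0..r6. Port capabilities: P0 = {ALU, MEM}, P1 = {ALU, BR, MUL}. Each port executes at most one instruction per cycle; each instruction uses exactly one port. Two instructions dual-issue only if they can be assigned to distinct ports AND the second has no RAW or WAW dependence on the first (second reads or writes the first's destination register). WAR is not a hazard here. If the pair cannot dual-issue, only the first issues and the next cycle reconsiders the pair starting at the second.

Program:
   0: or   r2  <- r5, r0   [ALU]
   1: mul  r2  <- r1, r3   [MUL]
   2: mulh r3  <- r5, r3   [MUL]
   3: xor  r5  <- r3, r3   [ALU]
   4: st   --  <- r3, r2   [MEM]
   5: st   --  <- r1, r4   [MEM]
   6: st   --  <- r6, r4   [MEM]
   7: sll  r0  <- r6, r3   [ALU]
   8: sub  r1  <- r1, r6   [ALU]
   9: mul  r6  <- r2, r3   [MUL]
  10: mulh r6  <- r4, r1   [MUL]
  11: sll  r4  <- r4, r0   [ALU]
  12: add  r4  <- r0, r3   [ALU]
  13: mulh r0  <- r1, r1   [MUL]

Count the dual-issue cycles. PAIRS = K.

  cy0 -> i0 (or) WAW r2
  cy1 -> i1 (mul) no-port MUL/MUL
  cy2 -> i2 (mulh) RAW r3
  cy3 -> i3,i4 (xor+st) 2-wide
  cy4 -> i5 (st) no-port MEM/MEM
  cy5 -> i6,i7 (st+sll) 2-wide
  cy6 -> i8,i9 (sub+mul) 2-wide
  cy7 -> i10,i11 (mulh+sll) 2-wide
  cy8 -> i12,i13 (add+mulh) 2-wide

PAIRS = 5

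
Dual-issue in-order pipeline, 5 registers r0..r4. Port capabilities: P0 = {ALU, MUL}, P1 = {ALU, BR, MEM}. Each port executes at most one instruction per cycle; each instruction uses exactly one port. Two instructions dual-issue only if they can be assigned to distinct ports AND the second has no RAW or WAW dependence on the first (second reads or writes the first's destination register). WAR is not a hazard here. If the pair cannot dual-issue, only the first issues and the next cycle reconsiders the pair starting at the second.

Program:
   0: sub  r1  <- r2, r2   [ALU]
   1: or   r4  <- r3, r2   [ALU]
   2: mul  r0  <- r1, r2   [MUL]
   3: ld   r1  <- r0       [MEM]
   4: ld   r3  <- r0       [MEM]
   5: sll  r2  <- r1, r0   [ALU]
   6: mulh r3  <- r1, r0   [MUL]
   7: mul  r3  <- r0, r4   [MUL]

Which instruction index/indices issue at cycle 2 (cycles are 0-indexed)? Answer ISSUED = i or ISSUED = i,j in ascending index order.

ISSUED = 3

#0 head=0: sub/or i0+i1 dual
#1 head=2: mul i2 RAW r0
#2 head=3: ld i3 no-port MEM/MEM
#3 head=4: ld/sll i4+i5 dual
#4 head=6: mulh i6 no-port MUL/MUL
#5 head=7: mul i7 tail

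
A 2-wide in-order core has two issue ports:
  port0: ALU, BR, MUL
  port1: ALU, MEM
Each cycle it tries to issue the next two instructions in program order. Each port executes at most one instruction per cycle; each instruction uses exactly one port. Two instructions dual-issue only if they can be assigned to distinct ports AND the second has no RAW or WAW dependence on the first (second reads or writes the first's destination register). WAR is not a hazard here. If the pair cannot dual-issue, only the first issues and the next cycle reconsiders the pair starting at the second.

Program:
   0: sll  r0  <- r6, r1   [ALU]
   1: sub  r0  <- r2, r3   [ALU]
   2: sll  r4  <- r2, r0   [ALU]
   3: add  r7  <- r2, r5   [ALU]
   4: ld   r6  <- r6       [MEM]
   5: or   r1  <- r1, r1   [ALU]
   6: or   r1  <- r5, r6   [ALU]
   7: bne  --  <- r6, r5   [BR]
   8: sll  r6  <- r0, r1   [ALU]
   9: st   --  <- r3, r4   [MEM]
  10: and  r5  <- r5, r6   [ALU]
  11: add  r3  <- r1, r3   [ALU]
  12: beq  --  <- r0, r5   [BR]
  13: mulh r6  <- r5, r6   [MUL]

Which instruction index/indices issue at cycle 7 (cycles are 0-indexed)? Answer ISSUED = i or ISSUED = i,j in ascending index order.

ISSUED = 12

#0 head=0: sll.ALU i0 WAW r0
#1 head=1: sub.ALU i1 RAW r0
#2 head=2: sll.ALU;add.ALU i2+i3 dual
#3 head=4: ld.MEM;or.ALU i4+i5 dual
#4 head=6: or.ALU;bne.BR i6+i7 dual
#5 head=8: sll.ALU;st.MEM i8+i9 dual
#6 head=10: and.ALU;add.ALU i10+i11 dual
#7 head=12: beq.BR i12 no-port BR/MUL
#8 head=13: mulh.MUL i13 tail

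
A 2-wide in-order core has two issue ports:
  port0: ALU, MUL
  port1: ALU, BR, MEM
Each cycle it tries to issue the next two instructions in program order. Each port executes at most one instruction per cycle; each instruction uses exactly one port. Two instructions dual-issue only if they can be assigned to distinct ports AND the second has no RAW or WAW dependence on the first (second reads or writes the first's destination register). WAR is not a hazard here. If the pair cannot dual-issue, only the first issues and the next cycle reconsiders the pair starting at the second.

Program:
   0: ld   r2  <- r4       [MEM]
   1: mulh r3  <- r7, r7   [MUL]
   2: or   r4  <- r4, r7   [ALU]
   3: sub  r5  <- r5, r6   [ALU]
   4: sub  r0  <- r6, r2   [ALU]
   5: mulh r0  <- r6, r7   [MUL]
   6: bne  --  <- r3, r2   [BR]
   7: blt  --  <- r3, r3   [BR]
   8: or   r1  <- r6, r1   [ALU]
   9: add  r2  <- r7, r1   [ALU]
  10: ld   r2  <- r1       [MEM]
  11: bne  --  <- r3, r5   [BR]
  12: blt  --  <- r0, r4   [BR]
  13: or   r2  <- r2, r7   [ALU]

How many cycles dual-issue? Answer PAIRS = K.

#0 head=0: ld.MEM;mulh.MUL i0/i1 pair
#1 head=2: or.ALU;sub.ALU i2/i3 pair
#2 head=4: sub.ALU i4 WAW r0
#3 head=5: mulh.MUL;bne.BR i5/i6 pair
#4 head=7: blt.BR;or.ALU i7/i8 pair
#5 head=9: add.ALU i9 WAW r2
#6 head=10: ld.MEM i10 no-port MEM/BR
#7 head=11: bne.BR i11 no-port BR/BR
#8 head=12: blt.BR;or.ALU i12/i13 pair

PAIRS = 5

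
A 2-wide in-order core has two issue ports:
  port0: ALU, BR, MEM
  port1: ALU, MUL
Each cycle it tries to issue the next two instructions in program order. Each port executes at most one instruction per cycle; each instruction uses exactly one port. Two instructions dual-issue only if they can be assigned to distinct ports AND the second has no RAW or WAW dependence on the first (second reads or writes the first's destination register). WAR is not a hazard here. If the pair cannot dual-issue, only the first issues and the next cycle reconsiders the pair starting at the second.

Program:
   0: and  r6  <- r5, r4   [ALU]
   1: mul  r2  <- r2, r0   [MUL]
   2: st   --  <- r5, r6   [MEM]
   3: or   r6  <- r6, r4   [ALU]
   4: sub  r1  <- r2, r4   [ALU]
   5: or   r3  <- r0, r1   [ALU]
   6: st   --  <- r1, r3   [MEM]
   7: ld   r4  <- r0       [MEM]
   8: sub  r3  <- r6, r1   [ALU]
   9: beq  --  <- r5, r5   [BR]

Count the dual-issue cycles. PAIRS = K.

PAIRS = 3

#0 head=0: and/mul i0&i1 2-wide
#1 head=2: st/or i2&i3 2-wide
#2 head=4: sub i4 RAW r1
#3 head=5: or i5 RAW r3
#4 head=6: st i6 no-port MEM/MEM
#5 head=7: ld/sub i7&i8 2-wide
#6 head=9: beq i9 tail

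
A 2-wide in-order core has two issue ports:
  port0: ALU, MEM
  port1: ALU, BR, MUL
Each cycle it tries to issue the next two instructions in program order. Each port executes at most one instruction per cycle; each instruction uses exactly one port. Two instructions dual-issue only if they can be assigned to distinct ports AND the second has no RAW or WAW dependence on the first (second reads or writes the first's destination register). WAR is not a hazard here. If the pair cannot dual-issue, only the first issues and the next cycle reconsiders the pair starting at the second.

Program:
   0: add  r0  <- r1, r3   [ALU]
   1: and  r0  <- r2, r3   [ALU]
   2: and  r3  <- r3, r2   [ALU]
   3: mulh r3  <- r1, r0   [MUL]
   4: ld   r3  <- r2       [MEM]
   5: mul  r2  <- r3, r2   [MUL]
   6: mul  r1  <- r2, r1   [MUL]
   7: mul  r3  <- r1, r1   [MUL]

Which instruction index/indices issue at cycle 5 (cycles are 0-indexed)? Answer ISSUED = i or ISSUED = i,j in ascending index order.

c0: i0 add.ALU  WAW r0
c1: i1+i2 and.ALU+and.ALU  dual
c2: i3 mulh.MUL  WAW r3
c3: i4 ld.MEM  RAW r3
c4: i5 mul.MUL  no-port MUL/MUL
c5: i6 mul.MUL  no-port MUL/MUL
c6: i7 mul.MUL  tail

ISSUED = 6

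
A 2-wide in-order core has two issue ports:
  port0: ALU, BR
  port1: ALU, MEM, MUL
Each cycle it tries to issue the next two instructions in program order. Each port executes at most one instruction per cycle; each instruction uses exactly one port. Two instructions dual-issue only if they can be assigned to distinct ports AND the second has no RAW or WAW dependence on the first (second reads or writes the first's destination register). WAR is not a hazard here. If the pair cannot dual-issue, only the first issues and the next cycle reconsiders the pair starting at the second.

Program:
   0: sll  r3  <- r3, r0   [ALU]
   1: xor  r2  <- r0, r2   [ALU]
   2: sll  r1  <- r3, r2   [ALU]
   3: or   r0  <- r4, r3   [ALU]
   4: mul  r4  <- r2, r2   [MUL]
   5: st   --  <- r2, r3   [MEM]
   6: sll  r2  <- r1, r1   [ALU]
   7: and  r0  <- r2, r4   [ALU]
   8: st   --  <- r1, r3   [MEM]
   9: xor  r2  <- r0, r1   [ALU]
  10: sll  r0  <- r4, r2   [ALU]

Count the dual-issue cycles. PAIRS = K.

PAIRS = 4

[0] i0,i1  sll.ALU/xor.ALU  -- pair
[1] i2,i3  sll.ALU/or.ALU  -- pair
[2] i4  mul.MUL  -- no-port MUL/MEM
[3] i5,i6  st.MEM/sll.ALU  -- pair
[4] i7,i8  and.ALU/st.MEM  -- pair
[5] i9  xor.ALU  -- RAW r2
[6] i10  sll.ALU  -- tail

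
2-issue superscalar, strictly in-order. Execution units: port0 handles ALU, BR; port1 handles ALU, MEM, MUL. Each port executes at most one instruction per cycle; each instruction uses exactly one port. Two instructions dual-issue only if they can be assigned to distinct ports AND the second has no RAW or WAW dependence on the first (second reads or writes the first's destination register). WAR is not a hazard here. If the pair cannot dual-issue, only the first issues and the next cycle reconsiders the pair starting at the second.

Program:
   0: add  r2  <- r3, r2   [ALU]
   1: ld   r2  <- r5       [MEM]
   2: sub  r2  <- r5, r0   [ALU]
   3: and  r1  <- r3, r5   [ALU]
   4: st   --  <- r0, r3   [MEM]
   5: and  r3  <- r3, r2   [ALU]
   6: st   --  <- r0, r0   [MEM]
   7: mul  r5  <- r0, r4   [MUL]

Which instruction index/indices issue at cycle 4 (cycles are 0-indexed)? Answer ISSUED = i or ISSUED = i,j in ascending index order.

#0 head=0: add i0 WAW r2
#1 head=1: ld i1 WAW r2
#2 head=2: sub/and i2/i3 dual
#3 head=4: st/and i4/i5 dual
#4 head=6: st i6 no-port MEM/MUL
#5 head=7: mul i7 tail

ISSUED = 6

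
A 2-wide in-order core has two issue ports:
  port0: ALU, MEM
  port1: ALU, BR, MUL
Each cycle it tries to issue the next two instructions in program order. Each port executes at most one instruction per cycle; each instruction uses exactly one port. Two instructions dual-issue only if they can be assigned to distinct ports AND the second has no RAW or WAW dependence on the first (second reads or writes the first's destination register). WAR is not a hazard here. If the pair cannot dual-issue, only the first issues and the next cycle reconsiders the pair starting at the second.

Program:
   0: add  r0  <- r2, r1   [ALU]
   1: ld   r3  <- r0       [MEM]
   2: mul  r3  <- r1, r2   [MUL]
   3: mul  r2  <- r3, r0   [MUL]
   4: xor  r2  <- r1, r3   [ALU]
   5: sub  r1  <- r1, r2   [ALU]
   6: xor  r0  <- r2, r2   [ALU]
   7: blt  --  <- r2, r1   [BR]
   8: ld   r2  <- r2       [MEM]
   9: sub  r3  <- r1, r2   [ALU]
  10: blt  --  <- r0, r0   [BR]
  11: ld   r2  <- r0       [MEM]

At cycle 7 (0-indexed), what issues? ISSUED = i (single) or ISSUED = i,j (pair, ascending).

t=0 i0:add.ALU ; RAW r0
t=1 i1:ld.MEM ; WAW r3
t=2 i2:mul.MUL ; no-port MUL/MUL
t=3 i3:mul.MUL ; WAW r2
t=4 i4:xor.ALU ; RAW r2
t=5 i5,i6:sub.ALU xor.ALU ; pair
t=6 i7,i8:blt.BR ld.MEM ; pair
t=7 i9,i10:sub.ALU blt.BR ; pair
t=8 i11:ld.MEM ; tail

ISSUED = 9,10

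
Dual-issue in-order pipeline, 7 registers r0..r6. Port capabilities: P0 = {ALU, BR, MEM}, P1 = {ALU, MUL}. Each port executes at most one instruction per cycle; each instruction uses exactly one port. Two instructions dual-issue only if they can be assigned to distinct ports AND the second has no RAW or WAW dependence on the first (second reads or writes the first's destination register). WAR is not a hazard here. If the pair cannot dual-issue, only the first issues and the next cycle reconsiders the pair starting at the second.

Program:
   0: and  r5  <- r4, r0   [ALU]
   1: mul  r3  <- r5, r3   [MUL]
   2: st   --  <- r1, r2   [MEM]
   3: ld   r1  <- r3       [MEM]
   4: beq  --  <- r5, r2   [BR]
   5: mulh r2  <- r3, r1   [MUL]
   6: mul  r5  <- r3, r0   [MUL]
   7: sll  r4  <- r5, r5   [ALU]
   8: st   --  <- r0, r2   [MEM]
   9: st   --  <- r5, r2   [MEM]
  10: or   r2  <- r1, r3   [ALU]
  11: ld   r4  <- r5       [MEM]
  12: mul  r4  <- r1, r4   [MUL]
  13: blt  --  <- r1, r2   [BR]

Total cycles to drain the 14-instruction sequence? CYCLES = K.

CYCLES = 9

#0 head=0: and.ALU i0 RAW r5
#1 head=1: mul.MUL+st.MEM i1/i2 pair
#2 head=3: ld.MEM i3 no-port MEM/BR
#3 head=4: beq.BR+mulh.MUL i4/i5 pair
#4 head=6: mul.MUL i6 RAW r5
#5 head=7: sll.ALU+st.MEM i7/i8 pair
#6 head=9: st.MEM+or.ALU i9/i10 pair
#7 head=11: ld.MEM i11 RAW+WAW r4
#8 head=12: mul.MUL+blt.BR i12/i13 pair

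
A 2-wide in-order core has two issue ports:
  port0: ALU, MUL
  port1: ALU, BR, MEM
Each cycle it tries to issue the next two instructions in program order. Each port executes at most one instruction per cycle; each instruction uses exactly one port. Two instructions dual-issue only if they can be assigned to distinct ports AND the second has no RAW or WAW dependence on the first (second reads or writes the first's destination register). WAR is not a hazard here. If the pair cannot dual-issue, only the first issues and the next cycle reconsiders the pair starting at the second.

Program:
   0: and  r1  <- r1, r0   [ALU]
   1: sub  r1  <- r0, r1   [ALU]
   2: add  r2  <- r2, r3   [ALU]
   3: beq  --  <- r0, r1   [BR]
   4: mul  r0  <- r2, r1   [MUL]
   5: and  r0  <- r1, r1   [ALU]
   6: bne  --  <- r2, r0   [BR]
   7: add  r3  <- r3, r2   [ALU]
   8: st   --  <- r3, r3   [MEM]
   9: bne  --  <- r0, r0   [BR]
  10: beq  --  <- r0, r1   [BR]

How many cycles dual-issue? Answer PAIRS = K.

PAIRS = 3

  cy0 -> i0 (and.ALU) RAW+WAW r1
  cy1 -> i1/i2 (sub.ALU+add.ALU) pair
  cy2 -> i3/i4 (beq.BR+mul.MUL) pair
  cy3 -> i5 (and.ALU) RAW r0
  cy4 -> i6/i7 (bne.BR+add.ALU) pair
  cy5 -> i8 (st.MEM) no-port MEM/BR
  cy6 -> i9 (bne.BR) no-port BR/BR
  cy7 -> i10 (beq.BR) tail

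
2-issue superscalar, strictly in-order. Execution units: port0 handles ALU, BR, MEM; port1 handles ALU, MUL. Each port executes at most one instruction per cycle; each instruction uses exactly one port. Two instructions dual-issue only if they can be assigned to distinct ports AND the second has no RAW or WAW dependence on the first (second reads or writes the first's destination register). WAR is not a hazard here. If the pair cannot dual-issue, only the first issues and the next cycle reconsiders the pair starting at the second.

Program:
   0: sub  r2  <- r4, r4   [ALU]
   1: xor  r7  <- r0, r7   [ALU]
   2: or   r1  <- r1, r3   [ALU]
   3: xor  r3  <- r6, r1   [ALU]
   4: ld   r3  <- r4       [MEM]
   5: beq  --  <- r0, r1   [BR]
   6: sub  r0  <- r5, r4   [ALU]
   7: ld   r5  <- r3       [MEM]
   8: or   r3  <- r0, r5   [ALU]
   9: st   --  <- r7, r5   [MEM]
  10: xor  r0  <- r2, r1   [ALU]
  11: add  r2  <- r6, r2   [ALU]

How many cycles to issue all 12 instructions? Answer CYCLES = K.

#0 head=0: sub;xor i0+i1 pair
#1 head=2: or i2 RAW r1
#2 head=3: xor i3 WAW r3
#3 head=4: ld i4 no-port MEM/BR
#4 head=5: beq;sub i5+i6 pair
#5 head=7: ld i7 RAW r5
#6 head=8: or;st i8+i9 pair
#7 head=10: xor;add i10+i11 pair

CYCLES = 8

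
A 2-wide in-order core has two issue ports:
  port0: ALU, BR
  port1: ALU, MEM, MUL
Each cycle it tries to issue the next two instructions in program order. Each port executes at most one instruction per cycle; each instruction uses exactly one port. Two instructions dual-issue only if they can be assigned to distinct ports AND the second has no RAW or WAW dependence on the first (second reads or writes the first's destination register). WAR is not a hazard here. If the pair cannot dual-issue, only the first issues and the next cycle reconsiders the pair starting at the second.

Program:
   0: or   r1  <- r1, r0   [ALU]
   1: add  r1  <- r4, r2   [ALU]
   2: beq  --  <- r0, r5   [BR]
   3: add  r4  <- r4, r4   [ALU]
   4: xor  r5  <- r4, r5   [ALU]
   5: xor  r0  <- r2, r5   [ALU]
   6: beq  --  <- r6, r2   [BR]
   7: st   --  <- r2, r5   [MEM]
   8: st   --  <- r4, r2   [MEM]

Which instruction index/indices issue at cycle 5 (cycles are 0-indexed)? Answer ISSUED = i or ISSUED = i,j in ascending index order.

ISSUED = 7

t=0 i0:or.ALU ; WAW r1
t=1 i1+i2:add.ALU+beq.BR ; dual
t=2 i3:add.ALU ; RAW r4
t=3 i4:xor.ALU ; RAW r5
t=4 i5+i6:xor.ALU+beq.BR ; dual
t=5 i7:st.MEM ; no-port MEM/MEM
t=6 i8:st.MEM ; tail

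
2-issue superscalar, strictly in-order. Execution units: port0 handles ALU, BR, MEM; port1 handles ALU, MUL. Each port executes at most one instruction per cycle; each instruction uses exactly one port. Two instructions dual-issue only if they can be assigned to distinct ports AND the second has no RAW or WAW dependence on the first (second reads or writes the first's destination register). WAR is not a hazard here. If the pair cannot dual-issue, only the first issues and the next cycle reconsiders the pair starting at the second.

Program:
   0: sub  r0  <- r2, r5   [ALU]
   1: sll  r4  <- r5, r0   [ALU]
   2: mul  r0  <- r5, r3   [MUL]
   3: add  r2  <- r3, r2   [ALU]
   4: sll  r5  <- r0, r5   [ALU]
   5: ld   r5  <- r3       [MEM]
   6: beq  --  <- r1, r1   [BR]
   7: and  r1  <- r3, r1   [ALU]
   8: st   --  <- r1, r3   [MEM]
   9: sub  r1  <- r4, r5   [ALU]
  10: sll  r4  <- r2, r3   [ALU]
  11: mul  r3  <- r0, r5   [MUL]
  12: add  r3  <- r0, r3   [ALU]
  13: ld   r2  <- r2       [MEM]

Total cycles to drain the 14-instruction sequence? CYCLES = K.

  cy0 -> i0 (sub) RAW r0
  cy1 -> i1+i2 (sll/mul) pair
  cy2 -> i3+i4 (add/sll) pair
  cy3 -> i5 (ld) no-port MEM/BR
  cy4 -> i6+i7 (beq/and) pair
  cy5 -> i8+i9 (st/sub) pair
  cy6 -> i10+i11 (sll/mul) pair
  cy7 -> i12+i13 (add/ld) pair

CYCLES = 8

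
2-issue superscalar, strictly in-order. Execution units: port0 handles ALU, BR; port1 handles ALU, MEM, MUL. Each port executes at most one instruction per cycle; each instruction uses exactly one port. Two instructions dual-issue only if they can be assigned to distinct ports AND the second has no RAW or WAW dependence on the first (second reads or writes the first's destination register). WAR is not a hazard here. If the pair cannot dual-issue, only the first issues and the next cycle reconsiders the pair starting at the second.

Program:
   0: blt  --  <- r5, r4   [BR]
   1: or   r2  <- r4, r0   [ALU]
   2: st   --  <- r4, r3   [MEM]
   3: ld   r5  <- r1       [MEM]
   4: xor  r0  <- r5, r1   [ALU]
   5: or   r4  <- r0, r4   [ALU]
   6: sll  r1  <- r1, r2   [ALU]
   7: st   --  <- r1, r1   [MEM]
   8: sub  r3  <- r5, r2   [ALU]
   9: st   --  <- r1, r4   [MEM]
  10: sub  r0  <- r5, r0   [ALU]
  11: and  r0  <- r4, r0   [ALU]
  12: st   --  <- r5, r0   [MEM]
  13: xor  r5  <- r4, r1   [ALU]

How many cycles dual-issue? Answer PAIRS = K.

  cy0 -> i0,i1 (blt.BR/or.ALU) 2-wide
  cy1 -> i2 (st.MEM) no-port MEM/MEM
  cy2 -> i3 (ld.MEM) RAW r5
  cy3 -> i4 (xor.ALU) RAW r0
  cy4 -> i5,i6 (or.ALU/sll.ALU) 2-wide
  cy5 -> i7,i8 (st.MEM/sub.ALU) 2-wide
  cy6 -> i9,i10 (st.MEM/sub.ALU) 2-wide
  cy7 -> i11 (and.ALU) RAW r0
  cy8 -> i12,i13 (st.MEM/xor.ALU) 2-wide

PAIRS = 5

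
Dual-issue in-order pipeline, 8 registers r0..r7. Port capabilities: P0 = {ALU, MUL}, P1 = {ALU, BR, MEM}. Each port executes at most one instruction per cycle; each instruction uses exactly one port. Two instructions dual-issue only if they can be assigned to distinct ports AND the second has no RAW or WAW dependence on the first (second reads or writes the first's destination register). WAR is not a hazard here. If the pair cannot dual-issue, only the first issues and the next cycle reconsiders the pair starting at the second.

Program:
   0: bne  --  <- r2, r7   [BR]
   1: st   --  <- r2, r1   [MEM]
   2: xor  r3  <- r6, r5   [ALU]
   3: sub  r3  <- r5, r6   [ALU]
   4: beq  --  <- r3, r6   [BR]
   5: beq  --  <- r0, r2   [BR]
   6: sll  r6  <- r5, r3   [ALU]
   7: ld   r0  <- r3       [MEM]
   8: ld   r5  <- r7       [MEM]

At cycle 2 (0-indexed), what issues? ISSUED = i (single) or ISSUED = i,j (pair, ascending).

ISSUED = 3

0. bne @i0  | no-port BR/MEM
1. st;xor @i1+i2  | pair
2. sub @i3  | RAW r3
3. beq @i4  | no-port BR/BR
4. beq;sll @i5+i6  | pair
5. ld @i7  | no-port MEM/MEM
6. ld @i8  | tail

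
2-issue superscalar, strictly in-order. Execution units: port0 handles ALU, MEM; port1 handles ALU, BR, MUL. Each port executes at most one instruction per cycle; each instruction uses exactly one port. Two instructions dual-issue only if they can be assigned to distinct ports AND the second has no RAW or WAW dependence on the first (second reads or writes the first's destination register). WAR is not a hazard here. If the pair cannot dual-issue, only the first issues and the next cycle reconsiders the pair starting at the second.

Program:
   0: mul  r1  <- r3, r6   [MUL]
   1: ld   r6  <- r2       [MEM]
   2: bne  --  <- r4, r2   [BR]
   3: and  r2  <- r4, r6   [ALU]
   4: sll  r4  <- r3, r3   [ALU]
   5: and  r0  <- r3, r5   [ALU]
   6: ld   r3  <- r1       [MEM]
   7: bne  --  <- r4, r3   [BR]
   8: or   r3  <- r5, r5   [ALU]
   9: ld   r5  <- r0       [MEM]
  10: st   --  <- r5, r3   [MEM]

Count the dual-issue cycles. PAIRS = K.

#0 head=0: mul.MUL/ld.MEM i0+i1 dual
#1 head=2: bne.BR/and.ALU i2+i3 dual
#2 head=4: sll.ALU/and.ALU i4+i5 dual
#3 head=6: ld.MEM i6 RAW r3
#4 head=7: bne.BR/or.ALU i7+i8 dual
#5 head=9: ld.MEM i9 no-port MEM/MEM
#6 head=10: st.MEM i10 tail

PAIRS = 4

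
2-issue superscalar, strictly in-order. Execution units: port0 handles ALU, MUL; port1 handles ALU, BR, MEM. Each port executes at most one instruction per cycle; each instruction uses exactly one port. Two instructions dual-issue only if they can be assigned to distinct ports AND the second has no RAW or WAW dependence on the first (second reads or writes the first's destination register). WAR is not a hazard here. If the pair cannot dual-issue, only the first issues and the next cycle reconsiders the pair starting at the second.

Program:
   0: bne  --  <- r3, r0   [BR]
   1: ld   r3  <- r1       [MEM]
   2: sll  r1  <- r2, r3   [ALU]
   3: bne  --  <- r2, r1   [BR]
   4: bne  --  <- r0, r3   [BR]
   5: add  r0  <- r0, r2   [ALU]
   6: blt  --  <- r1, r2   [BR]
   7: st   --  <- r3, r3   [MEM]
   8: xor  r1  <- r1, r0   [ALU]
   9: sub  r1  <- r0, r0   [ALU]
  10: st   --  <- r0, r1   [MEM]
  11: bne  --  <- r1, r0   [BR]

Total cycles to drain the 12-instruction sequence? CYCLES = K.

CYCLES = 10

t=0 i0:bne ; no-port BR/MEM
t=1 i1:ld ; RAW r3
t=2 i2:sll ; RAW r1
t=3 i3:bne ; no-port BR/BR
t=4 i4,i5:bne add ; pair
t=5 i6:blt ; no-port BR/MEM
t=6 i7,i8:st xor ; pair
t=7 i9:sub ; RAW r1
t=8 i10:st ; no-port MEM/BR
t=9 i11:bne ; tail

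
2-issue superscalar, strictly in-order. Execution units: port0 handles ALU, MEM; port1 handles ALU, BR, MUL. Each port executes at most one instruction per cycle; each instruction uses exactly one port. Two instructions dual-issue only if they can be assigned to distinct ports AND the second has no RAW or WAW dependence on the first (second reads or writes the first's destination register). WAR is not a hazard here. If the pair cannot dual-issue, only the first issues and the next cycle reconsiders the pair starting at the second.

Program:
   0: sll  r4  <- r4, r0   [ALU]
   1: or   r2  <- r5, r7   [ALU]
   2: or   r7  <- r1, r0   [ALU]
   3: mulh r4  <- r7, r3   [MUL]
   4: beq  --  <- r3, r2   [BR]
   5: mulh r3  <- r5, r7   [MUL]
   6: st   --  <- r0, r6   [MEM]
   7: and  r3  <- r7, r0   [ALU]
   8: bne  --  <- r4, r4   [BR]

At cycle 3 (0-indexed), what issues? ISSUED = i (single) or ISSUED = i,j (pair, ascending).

#0 head=0: sll;or i0+i1 dual
#1 head=2: or i2 RAW r7
#2 head=3: mulh i3 no-port MUL/BR
#3 head=4: beq i4 no-port BR/MUL
#4 head=5: mulh;st i5+i6 dual
#5 head=7: and;bne i7+i8 dual

ISSUED = 4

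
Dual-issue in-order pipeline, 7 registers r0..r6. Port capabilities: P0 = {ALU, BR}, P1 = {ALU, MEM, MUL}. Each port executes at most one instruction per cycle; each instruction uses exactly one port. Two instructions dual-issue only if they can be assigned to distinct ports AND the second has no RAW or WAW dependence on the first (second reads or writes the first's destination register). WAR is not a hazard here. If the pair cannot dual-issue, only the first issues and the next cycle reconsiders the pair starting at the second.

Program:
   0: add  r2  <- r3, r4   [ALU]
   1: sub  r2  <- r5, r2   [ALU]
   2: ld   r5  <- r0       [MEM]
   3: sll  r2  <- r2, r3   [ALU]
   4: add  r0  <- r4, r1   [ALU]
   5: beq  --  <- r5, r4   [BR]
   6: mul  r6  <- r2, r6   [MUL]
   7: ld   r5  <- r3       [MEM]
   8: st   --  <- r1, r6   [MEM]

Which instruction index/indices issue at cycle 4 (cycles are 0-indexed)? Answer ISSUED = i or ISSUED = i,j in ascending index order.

[0] i0  add.ALU  -- RAW+WAW r2
[1] i1+i2  sub.ALU+ld.MEM  -- pair
[2] i3+i4  sll.ALU+add.ALU  -- pair
[3] i5+i6  beq.BR+mul.MUL  -- pair
[4] i7  ld.MEM  -- no-port MEM/MEM
[5] i8  st.MEM  -- tail

ISSUED = 7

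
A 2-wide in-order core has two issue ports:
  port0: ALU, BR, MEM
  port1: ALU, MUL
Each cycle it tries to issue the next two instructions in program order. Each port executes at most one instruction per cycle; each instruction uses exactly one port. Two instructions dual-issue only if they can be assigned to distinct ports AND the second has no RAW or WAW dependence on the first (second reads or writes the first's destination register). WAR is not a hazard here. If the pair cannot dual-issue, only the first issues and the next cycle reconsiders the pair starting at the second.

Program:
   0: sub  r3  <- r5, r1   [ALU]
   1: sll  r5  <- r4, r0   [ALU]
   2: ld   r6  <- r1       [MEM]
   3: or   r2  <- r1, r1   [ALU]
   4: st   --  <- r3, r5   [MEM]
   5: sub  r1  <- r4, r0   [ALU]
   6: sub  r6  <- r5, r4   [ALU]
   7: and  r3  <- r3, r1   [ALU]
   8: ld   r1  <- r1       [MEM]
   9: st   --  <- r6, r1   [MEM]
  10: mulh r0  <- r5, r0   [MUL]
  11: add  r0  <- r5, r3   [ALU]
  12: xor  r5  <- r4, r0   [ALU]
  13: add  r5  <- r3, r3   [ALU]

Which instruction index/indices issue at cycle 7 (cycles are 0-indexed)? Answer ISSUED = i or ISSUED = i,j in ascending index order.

#0 head=0: sub;sll i0&i1 pair
#1 head=2: ld;or i2&i3 pair
#2 head=4: st;sub i4&i5 pair
#3 head=6: sub;and i6&i7 pair
#4 head=8: ld i8 no-port MEM/MEM
#5 head=9: st;mulh i9&i10 pair
#6 head=11: add i11 RAW r0
#7 head=12: xor i12 WAW r5
#8 head=13: add i13 tail

ISSUED = 12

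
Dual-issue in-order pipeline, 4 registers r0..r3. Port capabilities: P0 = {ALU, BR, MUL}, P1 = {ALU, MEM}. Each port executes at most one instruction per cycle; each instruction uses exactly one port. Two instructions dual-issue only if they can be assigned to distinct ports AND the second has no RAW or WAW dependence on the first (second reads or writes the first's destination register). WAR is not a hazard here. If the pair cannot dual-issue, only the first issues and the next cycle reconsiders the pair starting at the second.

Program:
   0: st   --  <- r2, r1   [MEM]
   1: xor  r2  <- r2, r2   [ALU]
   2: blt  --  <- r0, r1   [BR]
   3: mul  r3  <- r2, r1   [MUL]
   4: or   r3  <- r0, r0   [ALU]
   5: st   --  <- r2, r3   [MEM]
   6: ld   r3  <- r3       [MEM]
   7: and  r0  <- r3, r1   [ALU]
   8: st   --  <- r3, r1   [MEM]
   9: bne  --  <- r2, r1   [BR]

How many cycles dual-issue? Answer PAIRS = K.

t=0 i0+i1:st.MEM;xor.ALU ; 2-wide
t=1 i2:blt.BR ; no-port BR/MUL
t=2 i3:mul.MUL ; WAW r3
t=3 i4:or.ALU ; RAW r3
t=4 i5:st.MEM ; no-port MEM/MEM
t=5 i6:ld.MEM ; RAW r3
t=6 i7+i8:and.ALU;st.MEM ; 2-wide
t=7 i9:bne.BR ; tail

PAIRS = 2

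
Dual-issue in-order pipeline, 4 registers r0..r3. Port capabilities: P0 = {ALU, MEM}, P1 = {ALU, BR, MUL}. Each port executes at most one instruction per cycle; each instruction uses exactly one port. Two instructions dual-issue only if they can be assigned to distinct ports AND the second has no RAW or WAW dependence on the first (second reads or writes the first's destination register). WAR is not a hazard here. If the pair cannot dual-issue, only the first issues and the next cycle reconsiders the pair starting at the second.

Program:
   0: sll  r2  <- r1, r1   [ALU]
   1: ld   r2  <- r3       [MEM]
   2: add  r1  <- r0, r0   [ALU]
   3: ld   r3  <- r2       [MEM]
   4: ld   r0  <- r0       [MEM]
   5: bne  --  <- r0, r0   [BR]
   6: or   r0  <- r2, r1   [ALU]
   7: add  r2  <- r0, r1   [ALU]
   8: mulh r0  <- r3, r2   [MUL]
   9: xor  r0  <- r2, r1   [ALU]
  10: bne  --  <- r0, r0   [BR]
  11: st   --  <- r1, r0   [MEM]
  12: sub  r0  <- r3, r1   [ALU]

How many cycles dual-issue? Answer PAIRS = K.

PAIRS = 3

t=0 i0:sll.ALU ; WAW r2
t=1 i1/i2:ld.MEM add.ALU ; pair
t=2 i3:ld.MEM ; no-port MEM/MEM
t=3 i4:ld.MEM ; RAW r0
t=4 i5/i6:bne.BR or.ALU ; pair
t=5 i7:add.ALU ; RAW r2
t=6 i8:mulh.MUL ; WAW r0
t=7 i9:xor.ALU ; RAW r0
t=8 i10/i11:bne.BR st.MEM ; pair
t=9 i12:sub.ALU ; tail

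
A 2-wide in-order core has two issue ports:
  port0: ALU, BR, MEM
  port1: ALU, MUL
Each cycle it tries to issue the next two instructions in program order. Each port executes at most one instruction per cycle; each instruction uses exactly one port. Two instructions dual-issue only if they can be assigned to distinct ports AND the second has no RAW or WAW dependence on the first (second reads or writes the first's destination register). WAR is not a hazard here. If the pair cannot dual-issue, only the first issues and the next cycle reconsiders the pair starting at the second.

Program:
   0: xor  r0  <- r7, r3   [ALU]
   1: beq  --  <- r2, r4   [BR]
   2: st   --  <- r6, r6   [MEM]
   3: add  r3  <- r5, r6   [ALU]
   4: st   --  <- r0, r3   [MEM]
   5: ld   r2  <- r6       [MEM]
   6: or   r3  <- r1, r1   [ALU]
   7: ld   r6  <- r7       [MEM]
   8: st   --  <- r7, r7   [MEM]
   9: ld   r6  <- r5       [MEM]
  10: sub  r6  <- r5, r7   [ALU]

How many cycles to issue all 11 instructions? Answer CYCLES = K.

CYCLES = 8

#0 head=0: xor;beq i0,i1 dual
#1 head=2: st;add i2,i3 dual
#2 head=4: st i4 no-port MEM/MEM
#3 head=5: ld;or i5,i6 dual
#4 head=7: ld i7 no-port MEM/MEM
#5 head=8: st i8 no-port MEM/MEM
#6 head=9: ld i9 WAW r6
#7 head=10: sub i10 tail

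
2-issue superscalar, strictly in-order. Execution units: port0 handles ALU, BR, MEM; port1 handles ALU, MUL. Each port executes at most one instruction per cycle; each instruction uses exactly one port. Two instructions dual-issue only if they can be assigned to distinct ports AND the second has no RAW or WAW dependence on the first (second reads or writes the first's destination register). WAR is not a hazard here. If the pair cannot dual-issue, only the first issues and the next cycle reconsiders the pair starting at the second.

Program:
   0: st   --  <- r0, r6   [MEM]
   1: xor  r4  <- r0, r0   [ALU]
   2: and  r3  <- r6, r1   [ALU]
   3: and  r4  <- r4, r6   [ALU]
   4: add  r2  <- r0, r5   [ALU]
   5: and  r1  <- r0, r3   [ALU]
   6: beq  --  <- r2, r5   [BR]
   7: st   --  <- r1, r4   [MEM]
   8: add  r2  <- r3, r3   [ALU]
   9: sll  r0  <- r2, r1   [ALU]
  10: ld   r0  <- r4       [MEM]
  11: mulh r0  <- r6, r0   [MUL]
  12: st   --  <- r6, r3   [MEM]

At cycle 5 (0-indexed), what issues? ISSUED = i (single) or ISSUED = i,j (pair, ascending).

ISSUED = 9

[0] i0/i1  st.MEM+xor.ALU  -- 2-wide
[1] i2/i3  and.ALU+and.ALU  -- 2-wide
[2] i4/i5  add.ALU+and.ALU  -- 2-wide
[3] i6  beq.BR  -- no-port BR/MEM
[4] i7/i8  st.MEM+add.ALU  -- 2-wide
[5] i9  sll.ALU  -- WAW r0
[6] i10  ld.MEM  -- RAW+WAW r0
[7] i11/i12  mulh.MUL+st.MEM  -- 2-wide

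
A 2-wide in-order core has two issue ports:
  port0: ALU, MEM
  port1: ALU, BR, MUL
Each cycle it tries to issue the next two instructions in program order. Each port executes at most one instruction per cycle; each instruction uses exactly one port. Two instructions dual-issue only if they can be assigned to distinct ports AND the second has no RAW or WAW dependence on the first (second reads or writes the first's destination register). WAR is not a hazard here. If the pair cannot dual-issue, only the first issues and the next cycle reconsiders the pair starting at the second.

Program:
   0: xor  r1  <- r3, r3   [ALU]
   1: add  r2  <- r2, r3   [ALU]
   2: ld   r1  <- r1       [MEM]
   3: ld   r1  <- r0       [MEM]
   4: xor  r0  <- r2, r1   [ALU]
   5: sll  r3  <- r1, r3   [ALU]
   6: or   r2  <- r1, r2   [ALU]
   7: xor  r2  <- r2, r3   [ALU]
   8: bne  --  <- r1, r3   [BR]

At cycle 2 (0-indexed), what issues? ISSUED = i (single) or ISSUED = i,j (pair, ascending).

ISSUED = 3

  cy0 -> i0,i1 (xor add) pair
  cy1 -> i2 (ld) no-port MEM/MEM
  cy2 -> i3 (ld) RAW r1
  cy3 -> i4,i5 (xor sll) pair
  cy4 -> i6 (or) RAW+WAW r2
  cy5 -> i7,i8 (xor bne) pair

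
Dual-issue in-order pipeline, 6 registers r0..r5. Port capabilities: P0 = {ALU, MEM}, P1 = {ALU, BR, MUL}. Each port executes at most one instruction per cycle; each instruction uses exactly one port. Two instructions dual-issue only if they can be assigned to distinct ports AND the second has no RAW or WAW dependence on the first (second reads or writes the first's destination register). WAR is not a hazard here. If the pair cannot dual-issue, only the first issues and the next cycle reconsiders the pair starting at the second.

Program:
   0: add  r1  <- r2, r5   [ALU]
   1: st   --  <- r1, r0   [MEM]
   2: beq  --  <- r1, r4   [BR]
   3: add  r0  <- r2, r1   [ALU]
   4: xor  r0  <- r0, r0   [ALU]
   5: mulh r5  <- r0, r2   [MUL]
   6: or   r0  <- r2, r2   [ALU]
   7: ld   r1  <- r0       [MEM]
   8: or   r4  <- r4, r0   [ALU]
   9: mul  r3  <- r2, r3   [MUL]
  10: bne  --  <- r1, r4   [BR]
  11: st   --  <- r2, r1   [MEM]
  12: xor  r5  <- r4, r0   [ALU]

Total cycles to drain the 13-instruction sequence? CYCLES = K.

CYCLES = 9

0. add.ALU @i0  | RAW r1
1. st.MEM beq.BR @i1/i2  | dual
2. add.ALU @i3  | RAW+WAW r0
3. xor.ALU @i4  | RAW r0
4. mulh.MUL or.ALU @i5/i6  | dual
5. ld.MEM or.ALU @i7/i8  | dual
6. mul.MUL @i9  | no-port MUL/BR
7. bne.BR st.MEM @i10/i11  | dual
8. xor.ALU @i12  | tail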